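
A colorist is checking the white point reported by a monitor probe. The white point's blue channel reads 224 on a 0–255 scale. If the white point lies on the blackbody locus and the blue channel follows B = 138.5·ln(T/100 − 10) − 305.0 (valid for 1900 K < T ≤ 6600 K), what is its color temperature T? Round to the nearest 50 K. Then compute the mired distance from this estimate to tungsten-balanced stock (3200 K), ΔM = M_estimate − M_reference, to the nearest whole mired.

-132 mireds

ln(t − 10) = (224 + 305.0) / 138.5 = 3.8195.
t − 10 = e^3.8195 = 45.581, so t = 55.581.
T = 100·t = 5558 K → 5550 K to the nearest 50 K.
M_estimate = 10⁶/5550 = 180.18; M_reference = 10⁶/3200 = 312.50.
ΔM = 180.18 − 312.50 = -132.32 → -132 mireds.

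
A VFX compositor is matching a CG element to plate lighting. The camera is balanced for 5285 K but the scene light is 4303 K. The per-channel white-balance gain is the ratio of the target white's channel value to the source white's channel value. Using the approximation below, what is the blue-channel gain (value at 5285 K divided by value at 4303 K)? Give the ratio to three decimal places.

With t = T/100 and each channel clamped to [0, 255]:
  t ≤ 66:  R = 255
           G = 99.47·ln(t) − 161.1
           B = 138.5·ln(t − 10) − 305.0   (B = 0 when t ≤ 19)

1.201

At 4303 K (t = 43.03):
  B = 138.5·ln(43.03 − 10) − 305.0 = 138.5·ln 33.03 − 305.0 = 138.5·3.4974 − 305.0 = 179.392.
At 5285 K (t = 52.85):
  B = 138.5·ln(52.85 − 10) − 305.0 = 138.5·ln 42.85 − 305.0 = 138.5·3.7577 − 305.0 = 215.442.
Gain = 215.442 / 179.392 = 1.2010 → 1.201.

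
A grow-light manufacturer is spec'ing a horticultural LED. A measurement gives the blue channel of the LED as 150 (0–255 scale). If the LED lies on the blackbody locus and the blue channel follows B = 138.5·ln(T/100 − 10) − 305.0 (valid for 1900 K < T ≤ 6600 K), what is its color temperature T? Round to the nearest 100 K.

3700 K

ln(t − 10) = (150 + 305.0) / 138.5 = 3.2852.
t − 10 = e^3.2852 = 26.714, so t = 36.714.
T = 100·t = 3671 K → 3700 K to the nearest 100 K.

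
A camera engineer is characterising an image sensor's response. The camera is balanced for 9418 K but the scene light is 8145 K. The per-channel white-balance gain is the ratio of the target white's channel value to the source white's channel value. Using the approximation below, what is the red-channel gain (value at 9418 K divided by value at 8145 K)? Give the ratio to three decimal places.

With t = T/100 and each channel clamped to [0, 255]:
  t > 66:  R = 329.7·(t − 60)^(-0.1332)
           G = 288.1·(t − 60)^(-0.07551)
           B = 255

At 8145 K (t = 81.45):
  R = 329.7·(81.45 − 60)^(-0.1332) = 329.7·21.45^(-0.1332) = 329.7·0.66474 = 219.166.
At 9418 K (t = 94.18):
  R = 329.7·(94.18 − 60)^(-0.1332) = 329.7·34.18^(-0.1332) = 329.7·0.62474 = 205.978.
Gain = 205.978 / 219.166 = 0.9398 → 0.940.

0.940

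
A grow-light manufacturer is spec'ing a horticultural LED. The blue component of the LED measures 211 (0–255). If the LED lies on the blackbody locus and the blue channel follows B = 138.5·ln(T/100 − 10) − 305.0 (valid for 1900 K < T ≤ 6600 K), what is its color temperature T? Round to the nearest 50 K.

5150 K

ln(t − 10) = (211 + 305.0) / 138.5 = 3.7256.
t − 10 = e^3.7256 = 41.497, so t = 51.497.
T = 100·t = 5150 K → 5150 K to the nearest 50 K.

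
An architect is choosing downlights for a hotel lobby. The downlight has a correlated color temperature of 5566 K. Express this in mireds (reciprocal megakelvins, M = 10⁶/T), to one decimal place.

M = 10⁶ / 5566 = 179.662 → 179.7 mireds.

179.7 mireds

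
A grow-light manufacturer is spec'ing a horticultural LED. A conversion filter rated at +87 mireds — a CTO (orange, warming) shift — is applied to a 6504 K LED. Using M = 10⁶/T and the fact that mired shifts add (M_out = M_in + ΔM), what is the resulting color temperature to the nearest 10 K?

M_in = 10⁶/6504 = 153.75 mireds.
M_out = 153.75 + (+87) = 240.75 mireds.
T_out = 10⁶/240.75 = 4153.7 K → 4150 K.

4150 K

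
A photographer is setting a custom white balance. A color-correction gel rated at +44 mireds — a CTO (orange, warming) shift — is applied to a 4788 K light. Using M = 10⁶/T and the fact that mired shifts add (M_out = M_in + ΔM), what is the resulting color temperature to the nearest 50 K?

3950 K

M_in = 10⁶/4788 = 208.86 mireds.
M_out = 208.86 + (+44) = 252.86 mireds.
T_out = 10⁶/252.86 = 3954.8 K → 3950 K.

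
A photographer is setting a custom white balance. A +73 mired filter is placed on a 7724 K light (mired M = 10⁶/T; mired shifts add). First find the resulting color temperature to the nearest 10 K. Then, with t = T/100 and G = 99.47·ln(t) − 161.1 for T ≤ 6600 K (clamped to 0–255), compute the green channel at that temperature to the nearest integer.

227

M_in = 10⁶/7724 = 129.47; M_out = 129.47 + (+73) = 202.47.
T_out = 10⁶/202.47 = 4939.1 K → 4940 K; t = 49.4.
G = 99.47·ln 49.4 − 161.1 = 99.47·3.9000 − 161.1 = 226.828.
Rounded: 227.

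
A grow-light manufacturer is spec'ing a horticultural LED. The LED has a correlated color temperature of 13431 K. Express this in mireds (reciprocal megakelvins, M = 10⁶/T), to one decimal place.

74.5 mireds

M = 10⁶ / 13431 = 74.455 → 74.5 mireds.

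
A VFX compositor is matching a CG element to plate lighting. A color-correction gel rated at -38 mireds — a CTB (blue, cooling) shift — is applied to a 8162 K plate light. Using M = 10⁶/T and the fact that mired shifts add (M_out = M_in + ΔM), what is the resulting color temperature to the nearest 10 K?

M_in = 10⁶/8162 = 122.52 mireds.
M_out = 122.52 + (-38) = 84.52 mireds.
T_out = 10⁶/84.52 = 11831.7 K → 11830 K.

11830 K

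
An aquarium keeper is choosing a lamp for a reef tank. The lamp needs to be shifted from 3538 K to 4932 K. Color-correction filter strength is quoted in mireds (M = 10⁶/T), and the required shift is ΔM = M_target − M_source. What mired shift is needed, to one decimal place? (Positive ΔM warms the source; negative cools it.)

-79.9 mireds

M_source = 10⁶/3538 = 282.646; M_target = 10⁶/4932 = 202.758.
ΔM = 202.758 − 282.646 = -79.888 → -79.9 mireds, a cooling shift.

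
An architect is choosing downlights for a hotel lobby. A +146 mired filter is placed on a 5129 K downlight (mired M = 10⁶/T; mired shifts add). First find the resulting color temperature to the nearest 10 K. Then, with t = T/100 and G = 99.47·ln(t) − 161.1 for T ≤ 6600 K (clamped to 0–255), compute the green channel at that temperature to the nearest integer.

175

M_in = 10⁶/5129 = 194.97; M_out = 194.97 + (+146) = 340.97.
T_out = 10⁶/340.97 = 2932.8 K → 2930 K; t = 29.3.
G = 99.47·ln 29.3 − 161.1 = 99.47·3.3776 − 161.1 = 174.869.
Rounded: 175.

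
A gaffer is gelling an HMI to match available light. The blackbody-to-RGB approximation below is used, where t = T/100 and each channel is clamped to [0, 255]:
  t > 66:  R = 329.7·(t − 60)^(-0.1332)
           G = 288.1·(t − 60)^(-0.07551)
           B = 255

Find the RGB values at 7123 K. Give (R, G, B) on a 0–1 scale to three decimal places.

t = 7123/100 = 71.23; the t > 66 branch applies.
R = 329.7·(71.23 − 60)^(-0.1332) = 329.7·11.23^(-0.1332) = 329.7·0.72459 = 238.896.
G = 288.1·(71.23 − 60)^(-0.07551) = 288.1·11.23^(-0.07551) = 288.1·0.83308 = 240.010.
B = 255 by definition for t > 66.
Dividing each by 255: (0.9368, 0.9412, 1.0000) → (0.937, 0.941, 1.000).

(0.937, 0.941, 1.000)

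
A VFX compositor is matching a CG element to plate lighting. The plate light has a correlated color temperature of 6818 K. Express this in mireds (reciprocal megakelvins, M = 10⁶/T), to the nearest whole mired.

M = 10⁶ / 6818 = 146.671 → 147 mireds.

147 mireds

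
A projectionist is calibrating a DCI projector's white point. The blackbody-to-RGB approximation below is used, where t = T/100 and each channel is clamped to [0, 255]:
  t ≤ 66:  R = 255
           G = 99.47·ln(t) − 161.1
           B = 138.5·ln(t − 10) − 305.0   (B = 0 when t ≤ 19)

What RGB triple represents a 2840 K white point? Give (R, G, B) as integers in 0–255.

t = 2840/100 = 28.4; the t ≤ 66 branch applies.
R = 255 by definition for t ≤ 66.
G = 99.47·ln 28.4 − 161.1 = 99.47·3.3464 − 161.1 = 171.765.
B = 138.5·ln(28.4 − 10) − 305.0 = 138.5·ln 18.4 − 305.0 = 138.5·2.9124 − 305.0 = 98.361.
Rounded: (255, 172, 98).

(255, 172, 98)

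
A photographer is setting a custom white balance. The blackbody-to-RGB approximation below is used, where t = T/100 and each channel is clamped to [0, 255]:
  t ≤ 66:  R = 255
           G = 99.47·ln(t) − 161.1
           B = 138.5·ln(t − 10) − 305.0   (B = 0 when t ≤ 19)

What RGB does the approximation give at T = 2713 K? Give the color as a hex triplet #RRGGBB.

t = 2713/100 = 27.13; the t ≤ 66 branch applies.
R = 255 by definition for t ≤ 66.
G = 99.47·ln 27.13 − 161.1 = 99.47·3.3006 − 161.1 = 167.215.
B = 138.5·ln(27.13 − 10) − 305.0 = 138.5·ln 17.13 − 305.0 = 138.5·2.8408 − 305.0 = 88.455.
Rounded: (255, 167, 88).
In hex: #FFA758.

#FFA758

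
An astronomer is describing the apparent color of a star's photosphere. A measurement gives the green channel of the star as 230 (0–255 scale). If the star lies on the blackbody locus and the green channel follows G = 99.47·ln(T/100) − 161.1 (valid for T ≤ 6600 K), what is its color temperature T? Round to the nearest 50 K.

5100 K

ln t = (230 + 161.1) / 99.47 = 3.9318.
t = e^3.9318 = 51.001.
T = 100·t = 5100 K → 5100 K to the nearest 50 K.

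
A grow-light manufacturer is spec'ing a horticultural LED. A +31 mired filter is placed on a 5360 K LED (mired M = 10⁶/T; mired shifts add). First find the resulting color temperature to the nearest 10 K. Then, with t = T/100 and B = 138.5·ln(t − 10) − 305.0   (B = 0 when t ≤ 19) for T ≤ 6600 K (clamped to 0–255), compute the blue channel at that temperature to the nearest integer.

M_in = 10⁶/5360 = 186.57; M_out = 186.57 + (+31) = 217.57.
T_out = 10⁶/217.57 = 4596.3 K → 4600 K; t = 46.
B = 138.5·ln(46 − 10) − 305.0 = 138.5·ln 36 − 305.0 = 138.5·3.5835 − 305.0 = 191.317.
Rounded: 191.

191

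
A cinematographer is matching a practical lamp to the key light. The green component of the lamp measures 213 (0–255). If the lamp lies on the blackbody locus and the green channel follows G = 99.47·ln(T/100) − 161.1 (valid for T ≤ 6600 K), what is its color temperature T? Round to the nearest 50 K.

4300 K

ln t = (213 + 161.1) / 99.47 = 3.7609.
t = e^3.7609 = 42.989.
T = 100·t = 4299 K → 4300 K to the nearest 50 K.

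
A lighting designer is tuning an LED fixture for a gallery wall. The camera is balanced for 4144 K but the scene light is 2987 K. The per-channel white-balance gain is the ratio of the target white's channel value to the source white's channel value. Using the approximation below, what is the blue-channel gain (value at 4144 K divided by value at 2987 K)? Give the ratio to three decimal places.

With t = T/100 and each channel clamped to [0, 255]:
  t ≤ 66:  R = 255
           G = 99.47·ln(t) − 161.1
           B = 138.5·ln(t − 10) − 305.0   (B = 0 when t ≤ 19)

At 2987 K (t = 29.87):
  B = 138.5·ln(29.87 − 10) − 305.0 = 138.5·ln 19.87 − 305.0 = 138.5·2.9892 − 305.0 = 109.006.
At 4144 K (t = 41.44):
  B = 138.5·ln(41.44 − 10) − 305.0 = 138.5·ln 31.44 − 305.0 = 138.5·3.4481 − 305.0 = 172.559.
Gain = 172.559 / 109.006 = 1.5830 → 1.583.

1.583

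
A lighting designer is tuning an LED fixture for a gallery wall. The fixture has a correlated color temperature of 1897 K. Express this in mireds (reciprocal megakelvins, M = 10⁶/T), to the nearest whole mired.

527 mireds

M = 10⁶ / 1897 = 527.148 → 527 mireds.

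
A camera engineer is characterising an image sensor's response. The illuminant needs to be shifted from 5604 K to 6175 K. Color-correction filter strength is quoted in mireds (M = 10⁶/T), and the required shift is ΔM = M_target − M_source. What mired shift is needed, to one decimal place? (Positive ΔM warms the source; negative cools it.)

M_source = 10⁶/5604 = 178.444; M_target = 10⁶/6175 = 161.943.
ΔM = 161.943 − 178.444 = -16.501 → -16.5 mireds, a cooling shift.

-16.5 mireds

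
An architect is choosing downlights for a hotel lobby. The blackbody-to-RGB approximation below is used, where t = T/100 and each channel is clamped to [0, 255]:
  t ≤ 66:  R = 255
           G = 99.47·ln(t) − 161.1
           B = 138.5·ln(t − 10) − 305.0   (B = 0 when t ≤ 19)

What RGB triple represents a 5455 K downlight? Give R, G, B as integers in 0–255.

R=255, G=237, B=221

t = 5455/100 = 54.55; the t ≤ 66 branch applies.
R = 255 by definition for t ≤ 66.
G = 99.47·ln 54.55 − 161.1 = 99.47·3.9991 − 161.1 = 236.692.
B = 138.5·ln(54.55 − 10) − 305.0 = 138.5·ln 44.55 − 305.0 = 138.5·3.7966 − 305.0 = 220.831.
Rounded: (255, 237, 221).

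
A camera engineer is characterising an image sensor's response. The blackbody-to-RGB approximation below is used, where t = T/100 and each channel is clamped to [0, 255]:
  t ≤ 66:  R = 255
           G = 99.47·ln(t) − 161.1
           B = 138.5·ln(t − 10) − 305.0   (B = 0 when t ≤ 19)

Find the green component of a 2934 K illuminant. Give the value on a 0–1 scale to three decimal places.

0.686

t = 2934/100 = 29.34; the t ≤ 66 branch applies.
G = 99.47·ln 29.34 − 161.1 = 99.47·3.3790 − 161.1 = 175.004.
On a 0–1 scale: 175.004/255 = 0.6863 → 0.686.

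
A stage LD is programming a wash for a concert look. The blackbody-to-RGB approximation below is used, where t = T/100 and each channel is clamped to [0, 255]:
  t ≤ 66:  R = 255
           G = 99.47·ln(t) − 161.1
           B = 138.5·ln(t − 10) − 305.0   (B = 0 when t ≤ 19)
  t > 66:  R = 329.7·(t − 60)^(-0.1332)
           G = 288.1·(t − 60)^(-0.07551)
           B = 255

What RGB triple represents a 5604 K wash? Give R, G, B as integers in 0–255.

R=255, G=239, B=225

t = 5604/100 = 56.04; the t ≤ 66 branch applies.
R = 255 by definition for t ≤ 66.
G = 99.47·ln 56.04 − 161.1 = 99.47·4.0261 − 161.1 = 239.373.
B = 138.5·ln(56.04 − 10) − 305.0 = 138.5·ln 46.04 − 305.0 = 138.5·3.8295 − 305.0 = 225.387.
Rounded: (255, 239, 225).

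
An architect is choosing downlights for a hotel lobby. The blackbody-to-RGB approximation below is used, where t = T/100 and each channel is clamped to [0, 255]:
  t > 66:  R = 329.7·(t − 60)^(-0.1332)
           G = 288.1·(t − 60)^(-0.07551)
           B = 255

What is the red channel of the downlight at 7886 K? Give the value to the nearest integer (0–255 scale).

t = 7886/100 = 78.86; the t > 66 branch applies.
R = 329.7·(78.86 − 60)^(-0.1332) = 329.7·18.86^(-0.1332) = 329.7·0.67624 = 222.955.
Rounded: 223.

223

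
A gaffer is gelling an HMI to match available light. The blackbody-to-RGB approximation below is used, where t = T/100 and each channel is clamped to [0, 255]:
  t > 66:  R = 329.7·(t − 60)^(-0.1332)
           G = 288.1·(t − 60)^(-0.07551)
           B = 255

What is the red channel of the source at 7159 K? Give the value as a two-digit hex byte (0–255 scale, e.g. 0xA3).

t = 7159/100 = 71.59; the t > 66 branch applies.
R = 329.7·(71.59 − 60)^(-0.1332) = 329.7·11.59^(-0.1332) = 329.7·0.72155 = 237.894.
Rounded: 238; in hex, 0xEE.

0xEE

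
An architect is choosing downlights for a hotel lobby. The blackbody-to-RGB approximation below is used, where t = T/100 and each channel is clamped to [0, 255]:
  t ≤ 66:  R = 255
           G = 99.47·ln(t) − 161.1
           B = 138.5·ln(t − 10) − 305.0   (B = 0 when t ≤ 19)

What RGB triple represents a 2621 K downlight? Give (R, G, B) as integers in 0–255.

(255, 164, 81)

t = 2621/100 = 26.21; the t ≤ 66 branch applies.
R = 255 by definition for t ≤ 66.
G = 99.47·ln 26.21 − 161.1 = 99.47·3.2661 − 161.1 = 163.783.
B = 138.5·ln(26.21 − 10) − 305.0 = 138.5·ln 16.21 − 305.0 = 138.5·2.7856 − 305.0 = 80.810.
Rounded: (255, 164, 81).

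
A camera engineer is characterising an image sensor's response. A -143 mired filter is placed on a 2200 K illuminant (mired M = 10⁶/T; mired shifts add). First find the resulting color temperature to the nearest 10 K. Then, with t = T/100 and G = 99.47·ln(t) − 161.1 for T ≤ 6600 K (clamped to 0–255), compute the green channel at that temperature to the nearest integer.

M_in = 10⁶/2200 = 454.55; M_out = 454.55 + (-143) = 311.55.
T_out = 10⁶/311.55 = 3209.8 K → 3210 K; t = 32.1.
G = 99.47·ln 32.1 − 161.1 = 99.47·3.4689 − 161.1 = 183.947.
Rounded: 184.

184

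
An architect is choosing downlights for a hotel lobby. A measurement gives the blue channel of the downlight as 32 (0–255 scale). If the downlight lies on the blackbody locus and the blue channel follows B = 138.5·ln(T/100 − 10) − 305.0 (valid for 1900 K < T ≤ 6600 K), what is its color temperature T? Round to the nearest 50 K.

2150 K

ln(t − 10) = (32 + 305.0) / 138.5 = 2.4332.
t − 10 = e^2.4332 = 11.395, so t = 21.395.
T = 100·t = 2140 K → 2150 K to the nearest 50 K.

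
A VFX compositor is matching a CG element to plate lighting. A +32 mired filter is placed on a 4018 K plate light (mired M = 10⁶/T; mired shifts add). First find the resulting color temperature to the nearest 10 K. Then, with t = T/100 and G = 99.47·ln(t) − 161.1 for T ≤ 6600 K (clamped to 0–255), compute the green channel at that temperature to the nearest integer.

M_in = 10⁶/4018 = 248.88; M_out = 248.88 + (+32) = 280.88.
T_out = 10⁶/280.88 = 3560.2 K → 3560 K; t = 35.6.
G = 99.47·ln 35.6 − 161.1 = 99.47·3.5723 − 161.1 = 194.241.
Rounded: 194.

194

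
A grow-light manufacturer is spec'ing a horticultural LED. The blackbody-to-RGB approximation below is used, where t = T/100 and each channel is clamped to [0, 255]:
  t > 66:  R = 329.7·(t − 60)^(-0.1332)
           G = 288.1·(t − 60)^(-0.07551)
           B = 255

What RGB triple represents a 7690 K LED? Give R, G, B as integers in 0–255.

t = 7690/100 = 76.9; the t > 66 branch applies.
R = 329.7·(76.9 − 60)^(-0.1332) = 329.7·16.9^(-0.1332) = 329.7·0.68619 = 226.237.
G = 288.1·(76.9 − 60)^(-0.07551) = 288.1·16.9^(-0.07551) = 288.1·0.80776 = 232.716.
B = 255 by definition for t > 66.
Rounded: (226, 233, 255).

R=226, G=233, B=255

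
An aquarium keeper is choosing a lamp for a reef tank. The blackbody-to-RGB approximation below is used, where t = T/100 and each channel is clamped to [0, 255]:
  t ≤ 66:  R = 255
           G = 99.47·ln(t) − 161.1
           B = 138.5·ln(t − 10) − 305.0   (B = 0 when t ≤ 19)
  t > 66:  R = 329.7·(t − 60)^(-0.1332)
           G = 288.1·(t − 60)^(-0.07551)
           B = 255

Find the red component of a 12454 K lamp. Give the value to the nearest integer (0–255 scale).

t = 12454/100 = 124.54; the t > 66 branch applies.
R = 329.7·(124.54 − 60)^(-0.1332) = 329.7·64.54^(-0.1332) = 329.7·0.57402 = 189.256.
Rounded: 189.

189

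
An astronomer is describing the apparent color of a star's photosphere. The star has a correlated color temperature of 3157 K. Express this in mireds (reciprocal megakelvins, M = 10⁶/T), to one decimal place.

M = 10⁶ / 3157 = 316.756 → 316.8 mireds.

316.8 mireds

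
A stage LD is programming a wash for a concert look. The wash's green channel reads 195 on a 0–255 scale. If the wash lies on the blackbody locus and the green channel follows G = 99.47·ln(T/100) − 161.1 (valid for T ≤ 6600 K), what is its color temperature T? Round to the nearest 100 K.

3600 K

ln t = (195 + 161.1) / 99.47 = 3.5800.
t = e^3.5800 = 35.873.
T = 100·t = 3587 K → 3600 K to the nearest 100 K.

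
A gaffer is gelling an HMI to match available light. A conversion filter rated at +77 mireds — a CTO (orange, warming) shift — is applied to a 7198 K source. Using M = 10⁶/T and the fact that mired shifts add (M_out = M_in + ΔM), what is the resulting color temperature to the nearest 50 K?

4650 K

M_in = 10⁶/7198 = 138.93 mireds.
M_out = 138.93 + (+77) = 215.93 mireds.
T_out = 10⁶/215.93 = 4631.2 K → 4650 K.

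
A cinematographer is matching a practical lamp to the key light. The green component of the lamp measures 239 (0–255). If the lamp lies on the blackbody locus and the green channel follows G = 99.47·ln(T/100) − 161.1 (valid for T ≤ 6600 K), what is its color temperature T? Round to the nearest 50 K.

ln t = (239 + 161.1) / 99.47 = 4.0223.
t = e^4.0223 = 55.830.
T = 100·t = 5583 K → 5600 K to the nearest 50 K.

5600 K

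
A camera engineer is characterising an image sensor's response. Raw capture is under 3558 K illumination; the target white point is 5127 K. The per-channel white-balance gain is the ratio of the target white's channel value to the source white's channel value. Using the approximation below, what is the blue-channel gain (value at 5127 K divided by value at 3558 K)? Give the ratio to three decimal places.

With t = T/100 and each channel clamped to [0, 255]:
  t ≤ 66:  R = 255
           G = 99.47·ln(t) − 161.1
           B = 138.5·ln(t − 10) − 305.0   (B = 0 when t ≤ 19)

1.460

At 3558 K (t = 35.58):
  B = 138.5·ln(35.58 − 10) − 305.0 = 138.5·ln 25.58 − 305.0 = 138.5·3.2418 − 305.0 = 143.991.
At 5127 K (t = 51.27):
  B = 138.5·ln(51.27 − 10) − 305.0 = 138.5·ln 41.27 − 305.0 = 138.5·3.7201 − 305.0 = 210.239.
Gain = 210.239 / 143.991 = 1.4601 → 1.460.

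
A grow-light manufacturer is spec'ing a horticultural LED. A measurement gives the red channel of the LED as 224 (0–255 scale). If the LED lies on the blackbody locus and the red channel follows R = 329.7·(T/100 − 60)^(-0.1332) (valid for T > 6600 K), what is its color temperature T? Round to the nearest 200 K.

7800 K

(t − 60)^(-0.1332) = 224/329.7 = 0.67941.
t − 60 = 0.67941^(1/-0.1332) = 0.67941^(-7.508) = 18.209, so t = 78.209.
T = 100·t = 7821 K → 7800 K to the nearest 200 K.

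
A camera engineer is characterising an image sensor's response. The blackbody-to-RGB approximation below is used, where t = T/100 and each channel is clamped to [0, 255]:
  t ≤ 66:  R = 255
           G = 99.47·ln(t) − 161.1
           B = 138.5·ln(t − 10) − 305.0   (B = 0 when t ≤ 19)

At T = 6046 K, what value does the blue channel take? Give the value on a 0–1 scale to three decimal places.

0.934

t = 6046/100 = 60.46; the t ≤ 66 branch applies.
B = 138.5·ln(60.46 − 10) − 305.0 = 138.5·ln 50.46 − 305.0 = 138.5·3.9212 − 305.0 = 238.084.
On a 0–1 scale: 238.084/255 = 0.9337 → 0.934.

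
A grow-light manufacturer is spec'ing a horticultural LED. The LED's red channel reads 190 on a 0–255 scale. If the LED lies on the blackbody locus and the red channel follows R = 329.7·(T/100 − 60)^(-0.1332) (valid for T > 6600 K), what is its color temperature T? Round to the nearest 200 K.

(t − 60)^(-0.1332) = 190/329.7 = 0.57628.
t − 60 = 0.57628^(1/-0.1332) = 0.57628^(-7.508) = 62.667, so t = 122.667.
T = 100·t = 12267 K → 12200 K to the nearest 200 K.

12200 K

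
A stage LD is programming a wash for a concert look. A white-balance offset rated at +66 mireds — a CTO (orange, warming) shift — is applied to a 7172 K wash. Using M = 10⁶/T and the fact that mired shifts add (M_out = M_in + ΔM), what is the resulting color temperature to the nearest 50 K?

M_in = 10⁶/7172 = 139.43 mireds.
M_out = 139.43 + (+66) = 205.43 mireds.
T_out = 10⁶/205.43 = 4867.8 K → 4850 K.

4850 K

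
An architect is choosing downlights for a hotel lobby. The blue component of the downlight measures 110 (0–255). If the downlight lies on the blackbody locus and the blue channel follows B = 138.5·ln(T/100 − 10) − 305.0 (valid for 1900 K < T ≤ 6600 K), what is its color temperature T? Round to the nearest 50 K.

3000 K

ln(t − 10) = (110 + 305.0) / 138.5 = 2.9964.
t − 10 = e^2.9964 = 20.013, so t = 30.013.
T = 100·t = 3001 K → 3000 K to the nearest 50 K.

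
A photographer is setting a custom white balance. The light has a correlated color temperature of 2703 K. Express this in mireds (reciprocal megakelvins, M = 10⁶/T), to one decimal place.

M = 10⁶ / 2703 = 369.959 → 370.0 mireds.

370.0 mireds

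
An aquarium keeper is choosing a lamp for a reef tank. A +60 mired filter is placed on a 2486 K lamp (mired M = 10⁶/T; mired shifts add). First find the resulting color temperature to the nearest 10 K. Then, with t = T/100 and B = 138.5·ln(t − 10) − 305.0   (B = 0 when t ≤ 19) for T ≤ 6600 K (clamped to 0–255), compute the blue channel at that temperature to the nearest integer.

M_in = 10⁶/2486 = 402.25; M_out = 402.25 + (+60) = 462.25.
T_out = 10⁶/462.25 = 2163.3 K → 2160 K; t = 21.6.
B = 138.5·ln(21.6 − 10) − 305.0 = 138.5·ln 11.6 − 305.0 = 138.5·2.4510 − 305.0 = 34.464.
Rounded: 34.

34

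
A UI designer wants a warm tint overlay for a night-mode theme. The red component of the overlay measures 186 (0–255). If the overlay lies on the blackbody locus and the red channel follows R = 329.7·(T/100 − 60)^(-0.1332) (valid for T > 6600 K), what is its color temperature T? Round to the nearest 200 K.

(t − 60)^(-0.1332) = 186/329.7 = 0.56415.
t − 60 = 0.56415^(1/-0.1332) = 0.56415^(-7.508) = 73.521, so t = 133.521.
T = 100·t = 13352 K → 13400 K to the nearest 200 K.

13400 K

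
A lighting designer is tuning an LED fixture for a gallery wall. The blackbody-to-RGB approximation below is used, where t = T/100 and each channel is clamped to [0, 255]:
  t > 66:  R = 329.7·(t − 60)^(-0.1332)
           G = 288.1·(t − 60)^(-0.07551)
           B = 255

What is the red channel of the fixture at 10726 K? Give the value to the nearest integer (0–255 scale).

t = 10726/100 = 107.26; the t > 66 branch applies.
R = 329.7·(107.26 − 60)^(-0.1332) = 329.7·47.26^(-0.1332) = 329.7·0.59835 = 197.277.
Rounded: 197.

197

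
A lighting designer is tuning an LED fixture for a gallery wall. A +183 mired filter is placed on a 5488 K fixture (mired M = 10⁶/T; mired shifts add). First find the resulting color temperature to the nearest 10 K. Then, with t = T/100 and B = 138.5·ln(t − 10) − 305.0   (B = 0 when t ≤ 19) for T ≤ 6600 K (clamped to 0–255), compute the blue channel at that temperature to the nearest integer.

91

M_in = 10⁶/5488 = 182.22; M_out = 182.22 + (+183) = 365.22.
T_out = 10⁶/365.22 = 2738.1 K → 2740 K; t = 27.4.
B = 138.5·ln(27.4 − 10) − 305.0 = 138.5·ln 17.4 − 305.0 = 138.5·2.8565 − 305.0 = 90.621.
Rounded: 91.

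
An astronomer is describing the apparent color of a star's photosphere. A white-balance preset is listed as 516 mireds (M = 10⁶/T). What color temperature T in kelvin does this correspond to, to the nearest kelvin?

T = 10⁶ / 516 = 1937.98 K → 1938 K.

1938 K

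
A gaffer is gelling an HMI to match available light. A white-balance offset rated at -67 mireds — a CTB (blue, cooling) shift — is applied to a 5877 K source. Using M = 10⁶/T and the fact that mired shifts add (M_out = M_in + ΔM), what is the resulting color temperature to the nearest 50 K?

9700 K

M_in = 10⁶/5877 = 170.15 mireds.
M_out = 170.15 + (-67) = 103.15 mireds.
T_out = 10⁶/103.15 = 9694.2 K → 9700 K.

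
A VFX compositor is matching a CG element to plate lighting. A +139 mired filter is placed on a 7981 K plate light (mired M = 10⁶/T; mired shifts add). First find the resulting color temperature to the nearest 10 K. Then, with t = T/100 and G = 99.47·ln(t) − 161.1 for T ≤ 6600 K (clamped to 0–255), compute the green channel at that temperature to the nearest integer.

M_in = 10⁶/7981 = 125.30; M_out = 125.30 + (+139) = 264.30.
T_out = 10⁶/264.30 = 3783.6 K → 3780 K; t = 37.8.
G = 99.47·ln 37.8 − 161.1 = 99.47·3.6323 − 161.1 = 200.206.
Rounded: 200.

200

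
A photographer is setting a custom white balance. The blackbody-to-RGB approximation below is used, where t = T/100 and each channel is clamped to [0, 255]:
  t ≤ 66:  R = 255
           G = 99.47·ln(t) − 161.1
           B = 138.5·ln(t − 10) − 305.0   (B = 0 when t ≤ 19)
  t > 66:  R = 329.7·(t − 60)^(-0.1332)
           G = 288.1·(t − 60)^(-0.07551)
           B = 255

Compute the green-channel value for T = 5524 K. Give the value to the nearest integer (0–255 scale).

238

t = 5524/100 = 55.24; the t ≤ 66 branch applies.
G = 99.47·ln 55.24 − 161.1 = 99.47·4.0117 − 161.1 = 237.943.
Rounded: 238.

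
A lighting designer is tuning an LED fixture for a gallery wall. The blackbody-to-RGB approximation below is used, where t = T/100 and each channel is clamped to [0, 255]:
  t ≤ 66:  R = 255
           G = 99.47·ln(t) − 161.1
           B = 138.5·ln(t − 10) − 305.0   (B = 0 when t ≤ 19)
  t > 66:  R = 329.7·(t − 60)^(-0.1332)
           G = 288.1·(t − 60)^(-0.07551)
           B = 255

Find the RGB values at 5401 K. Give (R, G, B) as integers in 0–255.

t = 5401/100 = 54.01; the t ≤ 66 branch applies.
R = 255 by definition for t ≤ 66.
G = 99.47·ln 54.01 − 161.1 = 99.47·3.9892 − 161.1 = 235.703.
B = 138.5·ln(54.01 − 10) − 305.0 = 138.5·ln 44.01 − 305.0 = 138.5·3.7844 − 305.0 = 219.142.
Rounded: (255, 236, 219).

(255, 236, 219)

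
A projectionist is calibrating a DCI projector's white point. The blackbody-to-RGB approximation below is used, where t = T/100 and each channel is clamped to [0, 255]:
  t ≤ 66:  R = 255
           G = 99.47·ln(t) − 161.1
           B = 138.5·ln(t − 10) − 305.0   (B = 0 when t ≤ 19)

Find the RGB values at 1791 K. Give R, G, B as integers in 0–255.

t = 1791/100 = 17.91; the t ≤ 66 branch applies.
R = 255 by definition for t ≤ 66.
G = 99.47·ln 17.91 − 161.1 = 99.47·2.8854 − 161.1 = 125.907.
t = 17.91 ≤ 19, so B = 0.
Rounded: (255, 126, 0).

R=255, G=126, B=0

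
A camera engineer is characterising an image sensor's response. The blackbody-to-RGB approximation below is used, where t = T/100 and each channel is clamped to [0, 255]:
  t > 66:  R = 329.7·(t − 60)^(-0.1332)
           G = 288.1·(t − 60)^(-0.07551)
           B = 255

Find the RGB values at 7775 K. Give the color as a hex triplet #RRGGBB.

#E1E8FF

t = 7775/100 = 77.75; the t > 66 branch applies.
R = 329.7·(77.75 − 60)^(-0.1332) = 329.7·17.75^(-0.1332) = 329.7·0.68172 = 224.763.
G = 288.1·(77.75 − 60)^(-0.07551) = 288.1·17.75^(-0.07551) = 288.1·0.80477 = 231.855.
B = 255 by definition for t > 66.
Rounded: (225, 232, 255).
In hex: #E1E8FF.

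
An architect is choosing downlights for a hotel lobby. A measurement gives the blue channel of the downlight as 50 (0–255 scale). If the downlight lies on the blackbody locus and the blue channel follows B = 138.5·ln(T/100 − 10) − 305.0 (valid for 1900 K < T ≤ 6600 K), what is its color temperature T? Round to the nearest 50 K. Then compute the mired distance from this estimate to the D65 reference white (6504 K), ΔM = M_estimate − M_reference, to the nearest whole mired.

+281 mireds

ln(t − 10) = (50 + 305.0) / 138.5 = 2.5632.
t − 10 = e^2.5632 = 12.977, so t = 22.977.
T = 100·t = 2298 K → 2300 K to the nearest 50 K.
M_estimate = 10⁶/2300 = 434.78; M_reference = 10⁶/6504 = 153.75.
ΔM = 434.78 − 153.75 = 281.03 → +281 mireds.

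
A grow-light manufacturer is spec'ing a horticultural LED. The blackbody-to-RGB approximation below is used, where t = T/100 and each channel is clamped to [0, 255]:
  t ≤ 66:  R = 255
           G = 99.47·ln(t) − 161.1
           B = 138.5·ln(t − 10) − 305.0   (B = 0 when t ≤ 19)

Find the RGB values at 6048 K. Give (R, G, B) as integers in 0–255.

t = 6048/100 = 60.48; the t ≤ 66 branch applies.
R = 255 by definition for t ≤ 66.
G = 99.47·ln 60.48 − 161.1 = 99.47·4.1023 − 161.1 = 246.957.
B = 138.5·ln(60.48 − 10) − 305.0 = 138.5·ln 50.48 − 305.0 = 138.5·3.9216 − 305.0 = 238.138.
Rounded: (255, 247, 238).

(255, 247, 238)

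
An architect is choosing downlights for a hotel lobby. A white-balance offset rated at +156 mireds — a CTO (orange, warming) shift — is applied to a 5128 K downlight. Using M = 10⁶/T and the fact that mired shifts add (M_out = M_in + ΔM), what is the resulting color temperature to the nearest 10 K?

M_in = 10⁶/5128 = 195.01 mireds.
M_out = 195.01 + (+156) = 351.01 mireds.
T_out = 10⁶/351.01 = 2848.9 K → 2850 K.

2850 K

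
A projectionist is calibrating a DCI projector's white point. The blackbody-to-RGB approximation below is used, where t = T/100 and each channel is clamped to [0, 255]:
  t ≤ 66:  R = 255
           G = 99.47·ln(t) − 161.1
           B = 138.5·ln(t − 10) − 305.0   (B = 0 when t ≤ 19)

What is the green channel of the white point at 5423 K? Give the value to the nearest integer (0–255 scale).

t = 5423/100 = 54.23; the t ≤ 66 branch applies.
G = 99.47·ln 54.23 − 161.1 = 99.47·3.9932 − 161.1 = 236.107.
Rounded: 236.

236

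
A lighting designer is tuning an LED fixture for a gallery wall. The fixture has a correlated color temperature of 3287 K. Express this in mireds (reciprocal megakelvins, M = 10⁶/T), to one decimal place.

304.2 mireds

M = 10⁶ / 3287 = 304.229 → 304.2 mireds.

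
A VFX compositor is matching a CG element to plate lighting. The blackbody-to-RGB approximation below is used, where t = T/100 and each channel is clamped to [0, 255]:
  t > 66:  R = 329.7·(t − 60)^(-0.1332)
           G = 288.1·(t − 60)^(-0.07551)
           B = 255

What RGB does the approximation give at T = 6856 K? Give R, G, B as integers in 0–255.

t = 6856/100 = 68.56; the t > 66 branch applies.
R = 329.7·(68.56 − 60)^(-0.1332) = 329.7·8.56^(-0.1332) = 329.7·0.75127 = 247.693.
G = 288.1·(68.56 − 60)^(-0.07551) = 288.1·8.56^(-0.07551) = 288.1·0.85033 = 244.981.
B = 255 by definition for t > 66.
Rounded: (248, 245, 255).

R=248, G=245, B=255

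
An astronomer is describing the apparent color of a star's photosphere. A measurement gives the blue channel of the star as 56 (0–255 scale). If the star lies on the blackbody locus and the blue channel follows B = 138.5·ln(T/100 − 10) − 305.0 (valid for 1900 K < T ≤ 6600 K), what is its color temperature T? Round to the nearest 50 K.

ln(t − 10) = (56 + 305.0) / 138.5 = 2.6065.
t − 10 = e^2.6065 = 13.552, so t = 23.552.
T = 100·t = 2355 K → 2350 K to the nearest 50 K.

2350 K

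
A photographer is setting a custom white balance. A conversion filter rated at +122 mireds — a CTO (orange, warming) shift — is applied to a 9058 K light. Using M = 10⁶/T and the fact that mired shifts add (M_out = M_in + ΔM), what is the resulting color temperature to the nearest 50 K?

4300 K

M_in = 10⁶/9058 = 110.40 mireds.
M_out = 110.40 + (+122) = 232.40 mireds.
T_out = 10⁶/232.40 = 4302.9 K → 4300 K.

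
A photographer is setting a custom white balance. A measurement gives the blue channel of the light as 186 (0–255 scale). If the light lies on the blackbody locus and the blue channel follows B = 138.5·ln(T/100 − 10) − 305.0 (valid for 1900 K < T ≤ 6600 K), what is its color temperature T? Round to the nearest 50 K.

ln(t − 10) = (186 + 305.0) / 138.5 = 3.5451.
t − 10 = e^3.5451 = 34.644, so t = 44.644.
T = 100·t = 4464 K → 4450 K to the nearest 50 K.

4450 K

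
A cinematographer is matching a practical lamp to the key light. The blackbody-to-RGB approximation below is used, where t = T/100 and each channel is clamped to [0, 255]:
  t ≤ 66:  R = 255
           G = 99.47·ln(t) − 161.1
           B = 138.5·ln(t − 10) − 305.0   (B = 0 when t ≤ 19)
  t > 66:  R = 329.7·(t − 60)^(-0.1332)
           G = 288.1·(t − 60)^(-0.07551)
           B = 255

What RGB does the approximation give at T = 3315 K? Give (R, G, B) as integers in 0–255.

(255, 187, 130)

t = 3315/100 = 33.15; the t ≤ 66 branch applies.
R = 255 by definition for t ≤ 66.
G = 99.47·ln 33.15 − 161.1 = 99.47·3.5010 − 161.1 = 187.149.
B = 138.5·ln(33.15 − 10) − 305.0 = 138.5·ln 23.15 − 305.0 = 138.5·3.1420 − 305.0 = 130.166.
Rounded: (255, 187, 130).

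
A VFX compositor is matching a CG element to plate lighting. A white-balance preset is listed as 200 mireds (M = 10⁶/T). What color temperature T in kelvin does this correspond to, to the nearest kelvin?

T = 10⁶ / 200 = 5000.00 K → 5000 K.

5000 K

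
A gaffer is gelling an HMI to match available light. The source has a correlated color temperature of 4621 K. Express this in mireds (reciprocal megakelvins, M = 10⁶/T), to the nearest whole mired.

216 mireds

M = 10⁶ / 4621 = 216.403 → 216 mireds.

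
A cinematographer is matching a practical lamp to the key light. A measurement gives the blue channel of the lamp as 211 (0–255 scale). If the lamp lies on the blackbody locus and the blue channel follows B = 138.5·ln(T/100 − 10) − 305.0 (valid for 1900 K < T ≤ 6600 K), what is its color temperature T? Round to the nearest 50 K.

ln(t − 10) = (211 + 305.0) / 138.5 = 3.7256.
t − 10 = e^3.7256 = 41.497, so t = 51.497.
T = 100·t = 5150 K → 5150 K to the nearest 50 K.

5150 K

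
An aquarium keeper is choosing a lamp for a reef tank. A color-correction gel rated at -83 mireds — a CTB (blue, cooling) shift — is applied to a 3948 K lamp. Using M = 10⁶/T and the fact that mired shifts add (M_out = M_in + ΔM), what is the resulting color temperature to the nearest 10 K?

5870 K

M_in = 10⁶/3948 = 253.29 mireds.
M_out = 253.29 + (-83) = 170.29 mireds.
T_out = 10⁶/170.29 = 5872.2 K → 5870 K.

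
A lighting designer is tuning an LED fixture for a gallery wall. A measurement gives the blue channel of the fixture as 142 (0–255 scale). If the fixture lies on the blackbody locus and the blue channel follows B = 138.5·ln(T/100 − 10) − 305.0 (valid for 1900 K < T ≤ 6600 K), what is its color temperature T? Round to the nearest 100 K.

ln(t − 10) = (142 + 305.0) / 138.5 = 3.2274.
t − 10 = e^3.2274 = 25.215, so t = 35.215.
T = 100·t = 3521 K → 3500 K to the nearest 100 K.

3500 K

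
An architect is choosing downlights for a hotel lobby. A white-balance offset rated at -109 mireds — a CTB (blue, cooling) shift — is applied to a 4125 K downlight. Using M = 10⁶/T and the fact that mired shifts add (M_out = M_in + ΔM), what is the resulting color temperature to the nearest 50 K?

7500 K

M_in = 10⁶/4125 = 242.42 mireds.
M_out = 242.42 + (-109) = 133.42 mireds.
T_out = 10⁶/133.42 = 7494.9 K → 7500 K.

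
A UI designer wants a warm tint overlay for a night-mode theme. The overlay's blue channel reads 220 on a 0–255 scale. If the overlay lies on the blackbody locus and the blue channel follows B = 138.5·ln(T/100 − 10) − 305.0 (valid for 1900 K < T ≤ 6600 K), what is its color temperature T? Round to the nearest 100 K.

5400 K

ln(t − 10) = (220 + 305.0) / 138.5 = 3.7906.
t − 10 = e^3.7906 = 44.284, so t = 54.284.
T = 100·t = 5428 K → 5400 K to the nearest 100 K.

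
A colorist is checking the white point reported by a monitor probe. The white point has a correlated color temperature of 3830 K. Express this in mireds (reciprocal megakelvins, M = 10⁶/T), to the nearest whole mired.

261 mireds

M = 10⁶ / 3830 = 261.097 → 261 mireds.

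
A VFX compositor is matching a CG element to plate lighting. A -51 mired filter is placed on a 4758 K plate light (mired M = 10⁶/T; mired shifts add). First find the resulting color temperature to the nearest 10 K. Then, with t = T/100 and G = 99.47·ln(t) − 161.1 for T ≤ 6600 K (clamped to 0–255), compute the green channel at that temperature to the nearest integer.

M_in = 10⁶/4758 = 210.17; M_out = 210.17 + (-51) = 159.17.
T_out = 10⁶/159.17 = 6282.5 K → 6280 K; t = 62.8.
G = 99.47·ln 62.8 − 161.1 = 99.47·4.1400 − 161.1 = 250.701.
Rounded: 251.

251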